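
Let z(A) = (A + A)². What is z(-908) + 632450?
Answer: 3930306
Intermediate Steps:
z(A) = 4*A² (z(A) = (2*A)² = 4*A²)
z(-908) + 632450 = 4*(-908)² + 632450 = 4*824464 + 632450 = 3297856 + 632450 = 3930306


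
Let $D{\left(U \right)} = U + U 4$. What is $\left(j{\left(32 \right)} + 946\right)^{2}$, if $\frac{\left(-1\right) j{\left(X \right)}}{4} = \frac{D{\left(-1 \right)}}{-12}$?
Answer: $\frac{8025889}{9} \approx 8.9177 \cdot 10^{5}$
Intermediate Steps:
$D{\left(U \right)} = 5 U$ ($D{\left(U \right)} = U + 4 U = 5 U$)
$j{\left(X \right)} = - \frac{5}{3}$ ($j{\left(X \right)} = - 4 \frac{5 \left(-1\right)}{-12} = - 4 \left(\left(-5\right) \left(- \frac{1}{12}\right)\right) = \left(-4\right) \frac{5}{12} = - \frac{5}{3}$)
$\left(j{\left(32 \right)} + 946\right)^{2} = \left(- \frac{5}{3} + 946\right)^{2} = \left(\frac{2833}{3}\right)^{2} = \frac{8025889}{9}$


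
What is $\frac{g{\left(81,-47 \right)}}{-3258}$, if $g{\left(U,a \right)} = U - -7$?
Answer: $- \frac{44}{1629} \approx -0.02701$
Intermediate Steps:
$g{\left(U,a \right)} = 7 + U$ ($g{\left(U,a \right)} = U + 7 = 7 + U$)
$\frac{g{\left(81,-47 \right)}}{-3258} = \frac{7 + 81}{-3258} = 88 \left(- \frac{1}{3258}\right) = - \frac{44}{1629}$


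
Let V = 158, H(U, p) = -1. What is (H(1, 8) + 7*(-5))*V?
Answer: -5688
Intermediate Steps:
(H(1, 8) + 7*(-5))*V = (-1 + 7*(-5))*158 = (-1 - 35)*158 = -36*158 = -5688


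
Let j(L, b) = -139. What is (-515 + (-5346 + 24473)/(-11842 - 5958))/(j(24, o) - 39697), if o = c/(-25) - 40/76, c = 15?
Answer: 9186127/709080800 ≈ 0.012955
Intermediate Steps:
o = -107/95 (o = 15/(-25) - 40/76 = 15*(-1/25) - 40*1/76 = -⅗ - 10/19 = -107/95 ≈ -1.1263)
(-515 + (-5346 + 24473)/(-11842 - 5958))/(j(24, o) - 39697) = (-515 + (-5346 + 24473)/(-11842 - 5958))/(-139 - 39697) = (-515 + 19127/(-17800))/(-39836) = (-515 + 19127*(-1/17800))*(-1/39836) = (-515 - 19127/17800)*(-1/39836) = -9186127/17800*(-1/39836) = 9186127/709080800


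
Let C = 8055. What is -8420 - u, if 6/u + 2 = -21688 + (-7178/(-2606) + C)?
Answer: -74781451451/8881408 ≈ -8420.0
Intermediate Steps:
u = -3909/8881408 (u = 6/(-2 + (-21688 + (-7178/(-2606) + 8055))) = 6/(-2 + (-21688 + (-7178*(-1/2606) + 8055))) = 6/(-2 + (-21688 + (3589/1303 + 8055))) = 6/(-2 + (-21688 + 10499254/1303)) = 6/(-2 - 17760210/1303) = 6/(-17762816/1303) = 6*(-1303/17762816) = -3909/8881408 ≈ -0.00044013)
-8420 - u = -8420 - 1*(-3909/8881408) = -8420 + 3909/8881408 = -74781451451/8881408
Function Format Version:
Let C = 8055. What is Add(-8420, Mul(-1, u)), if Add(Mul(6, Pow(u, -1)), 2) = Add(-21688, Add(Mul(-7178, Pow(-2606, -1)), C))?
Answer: Rational(-74781451451, 8881408) ≈ -8420.0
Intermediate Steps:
u = Rational(-3909, 8881408) (u = Mul(6, Pow(Add(-2, Add(-21688, Add(Mul(-7178, Pow(-2606, -1)), 8055))), -1)) = Mul(6, Pow(Add(-2, Add(-21688, Add(Mul(-7178, Rational(-1, 2606)), 8055))), -1)) = Mul(6, Pow(Add(-2, Add(-21688, Add(Rational(3589, 1303), 8055))), -1)) = Mul(6, Pow(Add(-2, Add(-21688, Rational(10499254, 1303))), -1)) = Mul(6, Pow(Add(-2, Rational(-17760210, 1303)), -1)) = Mul(6, Pow(Rational(-17762816, 1303), -1)) = Mul(6, Rational(-1303, 17762816)) = Rational(-3909, 8881408) ≈ -0.00044013)
Add(-8420, Mul(-1, u)) = Add(-8420, Mul(-1, Rational(-3909, 8881408))) = Add(-8420, Rational(3909, 8881408)) = Rational(-74781451451, 8881408)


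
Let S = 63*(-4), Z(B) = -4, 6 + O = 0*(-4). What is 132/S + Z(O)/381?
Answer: -475/889 ≈ -0.53431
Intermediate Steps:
O = -6 (O = -6 + 0*(-4) = -6 + 0 = -6)
S = -252
132/S + Z(O)/381 = 132/(-252) - 4/381 = 132*(-1/252) - 4*1/381 = -11/21 - 4/381 = -475/889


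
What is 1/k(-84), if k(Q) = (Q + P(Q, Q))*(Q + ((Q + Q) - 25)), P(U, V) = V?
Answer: 1/46536 ≈ 2.1489e-5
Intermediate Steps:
k(Q) = 2*Q*(-25 + 3*Q) (k(Q) = (Q + Q)*(Q + ((Q + Q) - 25)) = (2*Q)*(Q + (2*Q - 25)) = (2*Q)*(Q + (-25 + 2*Q)) = (2*Q)*(-25 + 3*Q) = 2*Q*(-25 + 3*Q))
1/k(-84) = 1/(2*(-84)*(-25 + 3*(-84))) = 1/(2*(-84)*(-25 - 252)) = 1/(2*(-84)*(-277)) = 1/46536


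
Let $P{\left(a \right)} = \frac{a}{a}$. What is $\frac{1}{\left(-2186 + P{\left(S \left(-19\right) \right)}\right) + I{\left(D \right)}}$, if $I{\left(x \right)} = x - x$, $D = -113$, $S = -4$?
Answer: $- \frac{1}{2185} \approx -0.00045767$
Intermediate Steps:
$P{\left(a \right)} = 1$
$I{\left(x \right)} = 0$
$\frac{1}{\left(-2186 + P{\left(S \left(-19\right) \right)}\right) + I{\left(D \right)}} = \frac{1}{\left(-2186 + 1\right) + 0} = \frac{1}{-2185 + 0} = \frac{1}{-2185} = - \frac{1}{2185}$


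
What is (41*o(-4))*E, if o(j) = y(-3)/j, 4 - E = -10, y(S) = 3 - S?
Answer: -861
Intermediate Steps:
E = 14 (E = 4 - 1*(-10) = 4 + 10 = 14)
o(j) = 6/j (o(j) = (3 - 1*(-3))/j = (3 + 3)/j = 6/j)
(41*o(-4))*E = (41*(6/(-4)))*14 = (41*(6*(-¼)))*14 = (41*(-3/2))*14 = -123/2*14 = -861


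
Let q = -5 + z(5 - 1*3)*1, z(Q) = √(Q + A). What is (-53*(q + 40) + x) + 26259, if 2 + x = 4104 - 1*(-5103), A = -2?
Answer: 33609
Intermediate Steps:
x = 9205 (x = -2 + (4104 - 1*(-5103)) = -2 + (4104 + 5103) = -2 + 9207 = 9205)
z(Q) = √(-2 + Q) (z(Q) = √(Q - 2) = √(-2 + Q))
q = -5 (q = -5 + √(-2 + (5 - 1*3))*1 = -5 + √(-2 + (5 - 3))*1 = -5 + √(-2 + 2)*1 = -5 + √0*1 = -5 + 0*1 = -5 + 0 = -5)
(-53*(q + 40) + x) + 26259 = (-53*(-5 + 40) + 9205) + 26259 = (-53*35 + 9205) + 26259 = (-1855 + 9205) + 26259 = 7350 + 26259 = 33609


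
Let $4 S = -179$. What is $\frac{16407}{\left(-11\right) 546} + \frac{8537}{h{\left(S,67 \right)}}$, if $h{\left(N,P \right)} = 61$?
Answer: $\frac{16757465}{122122} \approx 137.22$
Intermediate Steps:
$S = - \frac{179}{4}$ ($S = \frac{1}{4} \left(-179\right) = - \frac{179}{4} \approx -44.75$)
$\frac{16407}{\left(-11\right) 546} + \frac{8537}{h{\left(S,67 \right)}} = \frac{16407}{\left(-11\right) 546} + \frac{8537}{61} = \frac{16407}{-6006} + 8537 \cdot \frac{1}{61} = 16407 \left(- \frac{1}{6006}\right) + \frac{8537}{61} = - \frac{5469}{2002} + \frac{8537}{61} = \frac{16757465}{122122}$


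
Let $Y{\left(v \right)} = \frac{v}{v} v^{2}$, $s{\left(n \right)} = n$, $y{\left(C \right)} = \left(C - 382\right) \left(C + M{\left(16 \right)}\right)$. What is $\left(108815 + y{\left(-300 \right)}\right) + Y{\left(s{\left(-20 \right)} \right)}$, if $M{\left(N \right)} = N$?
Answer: $302903$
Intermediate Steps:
$y{\left(C \right)} = \left(-382 + C\right) \left(16 + C\right)$ ($y{\left(C \right)} = \left(C - 382\right) \left(C + 16\right) = \left(-382 + C\right) \left(16 + C\right)$)
$Y{\left(v \right)} = v^{2}$ ($Y{\left(v \right)} = 1 v^{2} = v^{2}$)
$\left(108815 + y{\left(-300 \right)}\right) + Y{\left(s{\left(-20 \right)} \right)} = \left(108815 - \left(-103688 - 90000\right)\right) + \left(-20\right)^{2} = \left(108815 + \left(-6112 + 90000 + 109800\right)\right) + 400 = \left(108815 + 193688\right) + 400 = 302503 + 400 = 302903$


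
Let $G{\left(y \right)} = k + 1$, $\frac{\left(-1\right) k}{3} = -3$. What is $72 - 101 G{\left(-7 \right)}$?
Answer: $-938$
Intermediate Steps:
$k = 9$ ($k = \left(-3\right) \left(-3\right) = 9$)
$G{\left(y \right)} = 10$ ($G{\left(y \right)} = 9 + 1 = 10$)
$72 - 101 G{\left(-7 \right)} = 72 - 1010 = -938$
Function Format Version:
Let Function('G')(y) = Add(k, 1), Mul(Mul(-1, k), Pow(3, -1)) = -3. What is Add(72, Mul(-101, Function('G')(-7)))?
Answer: -938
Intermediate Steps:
k = 9 (k = Mul(-3, -3) = 9)
Function('G')(y) = 10 (Function('G')(y) = Add(9, 1) = 10)
Add(72, Mul(-101, Function('G')(-7))) = Add(72, Mul(-101, 10)) = Add(72, -1010) = -938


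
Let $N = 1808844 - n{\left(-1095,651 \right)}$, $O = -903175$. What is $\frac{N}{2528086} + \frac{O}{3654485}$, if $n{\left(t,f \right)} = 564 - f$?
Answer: $\frac{865481426497}{1847770473142} \approx 0.46839$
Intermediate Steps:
$N = 1808931$ ($N = 1808844 - \left(564 - 651\right) = 1808844 - -87 = 1808844 + 87 = 1808931$)
$\frac{N}{2528086} + \frac{O}{3654485} = \frac{1808931}{2528086} - \frac{903175}{3654485} = 1808931 \cdot \frac{1}{2528086} - \frac{180635}{730897} = \frac{1808931}{2528086} - \frac{180635}{730897} = \frac{865481426497}{1847770473142}$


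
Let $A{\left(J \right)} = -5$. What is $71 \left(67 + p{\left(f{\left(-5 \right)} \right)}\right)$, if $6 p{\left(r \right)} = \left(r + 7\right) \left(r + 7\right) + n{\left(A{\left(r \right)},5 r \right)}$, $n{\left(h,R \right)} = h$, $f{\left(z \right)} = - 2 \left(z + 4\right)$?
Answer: $\frac{16969}{3} \approx 5656.3$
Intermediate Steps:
$f{\left(z \right)} = -8 - 2 z$ ($f{\left(z \right)} = - 2 \left(4 + z\right) = -8 - 2 z$)
$p{\left(r \right)} = - \frac{5}{6} + \frac{\left(7 + r\right)^{2}}{6}$ ($p{\left(r \right)} = \frac{\left(r + 7\right) \left(r + 7\right) - 5}{6} = \frac{\left(7 + r\right) \left(7 + r\right) - 5}{6} = \frac{\left(7 + r\right)^{2} - 5}{6} = \frac{-5 + \left(7 + r\right)^{2}}{6} = - \frac{5}{6} + \frac{\left(7 + r\right)^{2}}{6}$)
$71 \left(67 + p{\left(f{\left(-5 \right)} \right)}\right) = 71 \left(67 - \left(\frac{5}{6} - \frac{\left(7 - -2\right)^{2}}{6}\right)\right) = 71 \left(67 - \left(\frac{5}{6} - \frac{\left(7 + \left(-8 + 10\right)\right)^{2}}{6}\right)\right) = 71 \left(67 - \left(\frac{5}{6} - \frac{\left(7 + 2\right)^{2}}{6}\right)\right) = 71 \left(67 - \left(\frac{5}{6} - \frac{9^{2}}{6}\right)\right) = 71 \left(67 + \left(- \frac{5}{6} + \frac{1}{6} \cdot 81\right)\right) = 71 \left(67 + \left(- \frac{5}{6} + \frac{27}{2}\right)\right) = 71 \left(67 + \frac{38}{3}\right) = 71 \cdot \frac{239}{3} = \frac{16969}{3}$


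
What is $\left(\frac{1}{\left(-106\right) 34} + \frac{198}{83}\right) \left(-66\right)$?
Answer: $- \frac{23545797}{149566} \approx -157.43$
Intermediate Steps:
$\left(\frac{1}{\left(-106\right) 34} + \frac{198}{83}\right) \left(-66\right) = \left(\left(- \frac{1}{106}\right) \frac{1}{34} + 198 \cdot \frac{1}{83}\right) \left(-66\right) = \left(- \frac{1}{3604} + \frac{198}{83}\right) \left(-66\right) = \frac{713509}{299132} \left(-66\right) = - \frac{23545797}{149566}$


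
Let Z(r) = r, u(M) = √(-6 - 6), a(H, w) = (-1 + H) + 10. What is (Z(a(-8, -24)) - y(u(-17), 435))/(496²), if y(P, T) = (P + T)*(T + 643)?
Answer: -468929/246016 - 539*I*√3/61504 ≈ -1.9061 - 0.015179*I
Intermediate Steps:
a(H, w) = 9 + H
u(M) = 2*I*√3 (u(M) = √(-12) = 2*I*√3)
y(P, T) = (643 + T)*(P + T) (y(P, T) = (P + T)*(643 + T) = (643 + T)*(P + T))
(Z(a(-8, -24)) - y(u(-17), 435))/(496²) = ((9 - 8) - (435² + 643*(2*I*√3) + 643*435 + (2*I*√3)*435))/(496²) = (1 - (189225 + 1286*I*√3 + 279705 + 870*I*√3))/246016 = (1 - (468930 + 2156*I*√3))*(1/246016) = (1 + (-468930 - 2156*I*√3))*(1/246016) = (-468929 - 2156*I*√3)*(1/246016) = -468929/246016 - 539*I*√3/61504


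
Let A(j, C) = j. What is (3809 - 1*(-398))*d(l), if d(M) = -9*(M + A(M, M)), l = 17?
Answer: -1287342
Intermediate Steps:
d(M) = -18*M (d(M) = -9*(M + M) = -18*M)
(3809 - 1*(-398))*d(l) = (3809 - 1*(-398))*(-18*17) = (3809 + 398)*(-306) = 4207*(-306) = -1287342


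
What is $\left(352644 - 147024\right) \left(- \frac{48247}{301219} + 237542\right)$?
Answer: $\frac{14712545979034620}{301219} \approx 4.8843 \cdot 10^{10}$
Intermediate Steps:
$\left(352644 - 147024\right) \left(- \frac{48247}{301219} + 237542\right) = 205620 \left(\left(-48247\right) \frac{1}{301219} + 237542\right) = 205620 \left(- \frac{48247}{301219} + 237542\right) = 205620 \cdot \frac{71552115451}{301219} = \frac{14712545979034620}{301219}$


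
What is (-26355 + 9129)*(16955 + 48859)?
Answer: -1133711964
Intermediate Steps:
(-26355 + 9129)*(16955 + 48859) = -17226*65814 = -1133711964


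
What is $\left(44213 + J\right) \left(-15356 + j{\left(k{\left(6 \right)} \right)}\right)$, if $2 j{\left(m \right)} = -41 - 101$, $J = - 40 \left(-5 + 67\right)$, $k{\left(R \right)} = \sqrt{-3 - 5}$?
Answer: $-643814991$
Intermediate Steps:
$k{\left(R \right)} = 2 i \sqrt{2}$ ($k{\left(R \right)} = \sqrt{-8} = 2 i \sqrt{2}$)
$J = -2480$ ($J = \left(-40\right) 62 = -2480$)
$j{\left(m \right)} = -71$ ($j{\left(m \right)} = \frac{-41 - 101}{2} = \frac{1}{2} \left(-142\right) = -71$)
$\left(44213 + J\right) \left(-15356 + j{\left(k{\left(6 \right)} \right)}\right) = \left(44213 - 2480\right) \left(-15356 - 71\right) = 41733 \left(-15427\right) = -643814991$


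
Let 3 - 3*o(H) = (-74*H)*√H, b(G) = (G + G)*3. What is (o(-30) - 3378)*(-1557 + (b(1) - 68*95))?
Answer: 27053147 + 5928140*I*√30 ≈ 2.7053e+7 + 3.247e+7*I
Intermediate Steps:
b(G) = 6*G (b(G) = (2*G)*3 = 6*G)
o(H) = 1 + 74*H^(3/2)/3 (o(H) = 1 - (-74*H)*√H/3 = 1 - (-74)*H^(3/2)/3 = 1 + 74*H^(3/2)/3)
(o(-30) - 3378)*(-1557 + (b(1) - 68*95)) = ((1 + 74*(-30)^(3/2)/3) - 3378)*(-1557 + (6*1 - 68*95)) = ((1 + 74*(-30*I*√30)/3) - 3378)*(-1557 + (6 - 6460)) = ((1 - 740*I*√30) - 3378)*(-1557 - 6454) = (-3377 - 740*I*√30)*(-8011) = 27053147 + 5928140*I*√30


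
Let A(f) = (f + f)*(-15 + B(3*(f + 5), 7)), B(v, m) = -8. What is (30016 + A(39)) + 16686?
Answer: 44908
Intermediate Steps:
A(f) = -46*f (A(f) = (f + f)*(-15 - 8) = (2*f)*(-23) = -46*f)
(30016 + A(39)) + 16686 = (30016 - 46*39) + 16686 = (30016 - 1794) + 16686 = 28222 + 16686 = 44908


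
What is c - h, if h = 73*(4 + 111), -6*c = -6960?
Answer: -7235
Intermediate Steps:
c = 1160 (c = -⅙*(-6960) = 1160)
h = 8395 (h = 73*115 = 8395)
c - h = 1160 - 1*8395 = 1160 - 8395 = -7235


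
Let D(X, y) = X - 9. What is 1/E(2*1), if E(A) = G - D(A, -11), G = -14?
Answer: -⅐ ≈ -0.14286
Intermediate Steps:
D(X, y) = -9 + X
E(A) = -5 - A (E(A) = -14 - (-9 + A) = -14 + (9 - A) = -5 - A)
1/E(2*1) = 1/(-5 - 2) = 1/(-7) = -⅐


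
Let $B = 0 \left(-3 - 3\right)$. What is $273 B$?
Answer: $0$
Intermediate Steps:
$B = 0$ ($B = 0 \left(-6\right) = 0$)
$273 B = 273 \cdot 0 = 0$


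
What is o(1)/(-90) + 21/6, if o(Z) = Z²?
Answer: 157/45 ≈ 3.4889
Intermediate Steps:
o(1)/(-90) + 21/6 = 1²/(-90) + 21/6 = 1*(-1/90) + 21*(⅙) = -1/90 + 7/2 = 157/45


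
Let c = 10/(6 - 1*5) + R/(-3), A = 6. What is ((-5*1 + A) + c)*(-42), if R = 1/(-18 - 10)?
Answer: -925/2 ≈ -462.50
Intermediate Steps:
R = -1/28 (R = 1/(-28) = -1/28 ≈ -0.035714)
c = 841/84 (c = 10/(6 - 1*5) - 1/28/(-3) = 10/(6 - 5) - 1/28*(-1/3) = 10/1 + 1/84 = 10*1 + 1/84 = 10 + 1/84 = 841/84 ≈ 10.012)
((-5*1 + A) + c)*(-42) = ((-5*1 + 6) + 841/84)*(-42) = ((-5 + 6) + 841/84)*(-42) = (1 + 841/84)*(-42) = (925/84)*(-42) = -925/2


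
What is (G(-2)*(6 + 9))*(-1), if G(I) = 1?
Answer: -15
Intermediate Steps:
(G(-2)*(6 + 9))*(-1) = (1*(6 + 9))*(-1) = (1*15)*(-1) = 15*(-1) = -15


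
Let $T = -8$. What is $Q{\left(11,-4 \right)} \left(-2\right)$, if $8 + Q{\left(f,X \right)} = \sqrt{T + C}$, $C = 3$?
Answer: $16 - 2 i \sqrt{5} \approx 16.0 - 4.4721 i$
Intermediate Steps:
$Q{\left(f,X \right)} = -8 + i \sqrt{5}$ ($Q{\left(f,X \right)} = -8 + \sqrt{-8 + 3} = -8 + \sqrt{-5} = -8 + i \sqrt{5}$)
$Q{\left(11,-4 \right)} \left(-2\right) = \left(-8 + i \sqrt{5}\right) \left(-2\right) = 16 - 2 i \sqrt{5}$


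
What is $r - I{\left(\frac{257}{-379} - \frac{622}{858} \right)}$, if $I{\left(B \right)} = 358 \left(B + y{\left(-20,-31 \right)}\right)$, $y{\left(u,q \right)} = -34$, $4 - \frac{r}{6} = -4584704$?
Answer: $\frac{4474654275896}{162591} \approx 2.7521 \cdot 10^{7}$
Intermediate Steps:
$r = 27508248$ ($r = 24 - -27508224 = 24 + 27508224 = 27508248$)
$I{\left(B \right)} = -12172 + 358 B$ ($I{\left(B \right)} = 358 \left(B - 34\right) = 358 \left(-34 + B\right) = -12172 + 358 B$)
$r - I{\left(\frac{257}{-379} - \frac{622}{858} \right)} = 27508248 - \left(-12172 + 358 \left(\frac{257}{-379} - \frac{622}{858}\right)\right) = 27508248 - \left(-12172 + 358 \left(257 \left(- \frac{1}{379}\right) - \frac{311}{429}\right)\right) = 27508248 - \left(-12172 + 358 \left(- \frac{257}{379} - \frac{311}{429}\right)\right) = 27508248 - \left(-12172 + 358 \left(- \frac{228122}{162591}\right)\right) = 27508248 - \left(-12172 - \frac{81667676}{162591}\right) = 27508248 - - \frac{2060725328}{162591} = 27508248 + \frac{2060725328}{162591} = \frac{4474654275896}{162591}$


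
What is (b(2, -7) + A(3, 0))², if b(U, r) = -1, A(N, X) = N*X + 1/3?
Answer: 4/9 ≈ 0.44444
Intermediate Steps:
A(N, X) = ⅓ + N*X (A(N, X) = N*X + ⅓ = ⅓ + N*X)
(b(2, -7) + A(3, 0))² = (-1 + (⅓ + 3*0))² = (-1 + (⅓ + 0))² = (-1 + ⅓)² = (-⅔)² = 4/9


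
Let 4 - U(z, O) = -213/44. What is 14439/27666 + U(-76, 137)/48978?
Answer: 1729292729/3312284184 ≈ 0.52208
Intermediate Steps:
U(z, O) = 389/44 (U(z, O) = 4 - (-213)/44 = 4 - 1*(-213/44) = 4 + 213/44 = 389/44)
14439/27666 + U(-76, 137)/48978 = 14439/27666 + (389/44)/48978 = 14439*(1/27666) + (389/44)*(1/48978) = 4813/9222 + 389/2155032 = 1729292729/3312284184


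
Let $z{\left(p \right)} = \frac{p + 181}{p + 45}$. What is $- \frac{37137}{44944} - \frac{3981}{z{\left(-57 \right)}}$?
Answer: $\frac{535614945}{1393264} \approx 384.43$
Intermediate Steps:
$z{\left(p \right)} = \frac{181 + p}{45 + p}$
$- \frac{37137}{44944} - \frac{3981}{z{\left(-57 \right)}} = - \frac{37137}{44944} - \frac{3981}{\frac{1}{45 - 57} \left(181 - 57\right)} = \left(-37137\right) \frac{1}{44944} - \frac{3981}{\frac{1}{-12} \cdot 124} = - \frac{37137}{44944} - \frac{3981}{\left(- \frac{1}{12}\right) 124} = - \frac{37137}{44944} - \frac{3981}{- \frac{31}{3}} = - \frac{37137}{44944} - - \frac{11943}{31} = - \frac{37137}{44944} + \frac{11943}{31} = \frac{535614945}{1393264}$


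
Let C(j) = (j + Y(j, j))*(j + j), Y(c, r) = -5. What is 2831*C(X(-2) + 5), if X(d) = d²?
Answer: 203832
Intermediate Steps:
C(j) = 2*j*(-5 + j) (C(j) = (j - 5)*(j + j) = (-5 + j)*(2*j) = 2*j*(-5 + j))
2831*C(X(-2) + 5) = 2831*(2*((-2)² + 5)*(-5 + ((-2)² + 5))) = 2831*(2*(4 + 5)*(-5 + (4 + 5))) = 2831*(2*9*(-5 + 9)) = 2831*(2*9*4) = 2831*72 = 203832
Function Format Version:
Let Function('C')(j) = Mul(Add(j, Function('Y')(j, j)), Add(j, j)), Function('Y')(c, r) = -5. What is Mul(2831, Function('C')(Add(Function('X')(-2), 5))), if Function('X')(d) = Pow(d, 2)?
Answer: 203832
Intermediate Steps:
Function('C')(j) = Mul(2, j, Add(-5, j)) (Function('C')(j) = Mul(Add(j, -5), Add(j, j)) = Mul(Add(-5, j), Mul(2, j)) = Mul(2, j, Add(-5, j)))
Mul(2831, Function('C')(Add(Function('X')(-2), 5))) = Mul(2831, Mul(2, Add(Pow(-2, 2), 5), Add(-5, Add(Pow(-2, 2), 5)))) = Mul(2831, Mul(2, Add(4, 5), Add(-5, Add(4, 5)))) = Mul(2831, Mul(2, 9, Add(-5, 9))) = Mul(2831, Mul(2, 9, 4)) = Mul(2831, 72) = 203832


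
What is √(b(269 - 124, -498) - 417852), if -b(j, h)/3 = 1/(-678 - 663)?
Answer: I*√83490589821/447 ≈ 646.42*I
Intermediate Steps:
b(j, h) = 1/447 (b(j, h) = -3/(-678 - 663) = -3/(-1341) = -3*(-1/1341) = 1/447)
√(b(269 - 124, -498) - 417852) = √(1/447 - 417852) = √(-186779843/447) = I*√83490589821/447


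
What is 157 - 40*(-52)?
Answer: 2237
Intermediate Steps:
157 - 40*(-52) = 157 + 2080 = 2237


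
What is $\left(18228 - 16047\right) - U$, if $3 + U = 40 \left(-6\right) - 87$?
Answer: $2511$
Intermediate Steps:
$U = -330$ ($U = -3 + \left(40 \left(-6\right) - 87\right) = -3 - 327 = -330$)
$\left(18228 - 16047\right) - U = \left(18228 - 16047\right) - -330 = \left(18228 - 16047\right) + 330 = 2181 + 330 = 2511$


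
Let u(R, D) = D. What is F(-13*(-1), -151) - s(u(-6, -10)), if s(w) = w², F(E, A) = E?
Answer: -87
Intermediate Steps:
F(-13*(-1), -151) - s(u(-6, -10)) = -13*(-1) - 1*(-10)² = 13 - 1*100 = 13 - 100 = -87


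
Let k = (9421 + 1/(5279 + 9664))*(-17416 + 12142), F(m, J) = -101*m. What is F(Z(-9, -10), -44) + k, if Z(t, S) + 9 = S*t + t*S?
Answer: -844961631/17 ≈ -4.9704e+7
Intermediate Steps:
Z(t, S) = -9 + 2*S*t (Z(t, S) = -9 + (S*t + t*S) = -9 + (S*t + S*t) = -9 + 2*S*t)
k = -844668024/17 (k = (9421 + 1/14943)*(-5274) = (140778004/14943)*(-5274) = -844668024/17 ≈ -4.9686e+7)
F(Z(-9, -10), -44) + k = -101*(-9 + 2*(-10)*(-9)) - 844668024/17 = -101*(-9 + 180) - 844668024/17 = -101*171 - 844668024/17 = -17271 - 844668024/17 = -844961631/17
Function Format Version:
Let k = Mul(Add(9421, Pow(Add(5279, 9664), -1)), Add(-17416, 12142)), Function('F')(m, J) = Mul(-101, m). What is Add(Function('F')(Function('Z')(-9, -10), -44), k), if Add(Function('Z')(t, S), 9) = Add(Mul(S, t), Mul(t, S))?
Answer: Rational(-844961631, 17) ≈ -4.9704e+7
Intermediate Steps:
Function('Z')(t, S) = Add(-9, Mul(2, S, t)) (Function('Z')(t, S) = Add(-9, Add(Mul(S, t), Mul(t, S))) = Add(-9, Add(Mul(S, t), Mul(S, t))) = Add(-9, Mul(2, S, t)))
k = Rational(-844668024, 17) (k = Mul(Add(9421, Pow(14943, -1)), -5274) = Mul(Add(9421, Rational(1, 14943)), -5274) = Mul(Rational(140778004, 14943), -5274) = Rational(-844668024, 17) ≈ -4.9686e+7)
Add(Function('F')(Function('Z')(-9, -10), -44), k) = Add(Mul(-101, Add(-9, Mul(2, -10, -9))), Rational(-844668024, 17)) = Add(Mul(-101, Add(-9, 180)), Rational(-844668024, 17)) = Add(Mul(-101, 171), Rational(-844668024, 17)) = Add(-17271, Rational(-844668024, 17)) = Rational(-844961631, 17)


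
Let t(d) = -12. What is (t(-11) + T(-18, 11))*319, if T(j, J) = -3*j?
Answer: 13398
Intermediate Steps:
(t(-11) + T(-18, 11))*319 = (-12 - 3*(-18))*319 = (-12 + 54)*319 = 42*319 = 13398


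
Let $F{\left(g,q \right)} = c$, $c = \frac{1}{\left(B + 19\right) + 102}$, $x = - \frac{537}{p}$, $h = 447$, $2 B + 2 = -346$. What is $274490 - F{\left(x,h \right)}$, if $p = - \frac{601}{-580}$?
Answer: $\frac{14547971}{53} \approx 2.7449 \cdot 10^{5}$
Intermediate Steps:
$B = -174$ ($B = -1 + \frac{1}{2} \left(-346\right) = -1 - 173 = -174$)
$p = \frac{601}{580}$ ($p = \left(-601\right) \left(- \frac{1}{580}\right) = \frac{601}{580} \approx 1.0362$)
$x = - \frac{311460}{601}$ ($x = - \frac{537}{\frac{601}{580}} = \left(-537\right) \frac{580}{601} = - \frac{311460}{601} \approx -518.24$)
$c = - \frac{1}{53}$ ($c = \frac{1}{\left(-174 + 19\right) + 102} = \frac{1}{-155 + 102} = \frac{1}{-53} = - \frac{1}{53} \approx -0.018868$)
$F{\left(g,q \right)} = - \frac{1}{53}$
$274490 - F{\left(x,h \right)} = 274490 - - \frac{1}{53} = 274490 + \frac{1}{53} = \frac{14547971}{53}$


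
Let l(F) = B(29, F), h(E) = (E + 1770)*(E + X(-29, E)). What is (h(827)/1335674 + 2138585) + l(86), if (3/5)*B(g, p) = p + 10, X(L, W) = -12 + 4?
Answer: 2856668216073/1335674 ≈ 2.1387e+6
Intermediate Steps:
X(L, W) = -8
B(g, p) = 50/3 + 5*p/3 (B(g, p) = 5*(p + 10)/3 = 5*(10 + p)/3 = 50/3 + 5*p/3)
h(E) = (-8 + E)*(1770 + E) (h(E) = (E + 1770)*(E - 8) = (1770 + E)*(-8 + E) = (-8 + E)*(1770 + E))
l(F) = 50/3 + 5*F/3
(h(827)/1335674 + 2138585) + l(86) = ((-14160 + 827² + 1762*827)/1335674 + 2138585) + (50/3 + (5/3)*86) = ((-14160 + 683929 + 1457174)*(1/1335674) + 2138585) + (50/3 + 430/3) = (2126943*(1/1335674) + 2138585) + 160 = (2126943/1335674 + 2138585) + 160 = 2856454508233/1335674 + 160 = 2856668216073/1335674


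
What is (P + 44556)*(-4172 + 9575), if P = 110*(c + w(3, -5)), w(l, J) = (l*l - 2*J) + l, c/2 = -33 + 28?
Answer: 247868028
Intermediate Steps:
c = -10 (c = 2*(-33 + 28) = 2*(-5) = -10)
w(l, J) = l + l² - 2*J (w(l, J) = (l² - 2*J) + l = l + l² - 2*J)
P = 1320 (P = 110*(-10 + (3 + 3² - 2*(-5))) = 110*(-10 + (3 + 9 + 10)) = 110*(-10 + 22) = 110*12 = 1320)
(P + 44556)*(-4172 + 9575) = (1320 + 44556)*(-4172 + 9575) = 45876*5403 = 247868028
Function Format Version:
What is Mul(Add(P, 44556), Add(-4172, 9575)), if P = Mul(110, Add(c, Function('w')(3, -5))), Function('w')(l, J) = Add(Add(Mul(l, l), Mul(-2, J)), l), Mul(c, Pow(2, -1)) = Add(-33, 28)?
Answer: 247868028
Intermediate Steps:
c = -10 (c = Mul(2, Add(-33, 28)) = Mul(2, -5) = -10)
Function('w')(l, J) = Add(l, Pow(l, 2), Mul(-2, J)) (Function('w')(l, J) = Add(Add(Pow(l, 2), Mul(-2, J)), l) = Add(l, Pow(l, 2), Mul(-2, J)))
P = 1320 (P = Mul(110, Add(-10, Add(3, Pow(3, 2), Mul(-2, -5)))) = Mul(110, Add(-10, Add(3, 9, 10))) = Mul(110, Add(-10, 22)) = Mul(110, 12) = 1320)
Mul(Add(P, 44556), Add(-4172, 9575)) = Mul(Add(1320, 44556), Add(-4172, 9575)) = Mul(45876, 5403) = 247868028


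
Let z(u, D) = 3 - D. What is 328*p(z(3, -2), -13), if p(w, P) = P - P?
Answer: 0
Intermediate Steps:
p(w, P) = 0
328*p(z(3, -2), -13) = 328*0 = 0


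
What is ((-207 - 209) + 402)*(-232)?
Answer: 3248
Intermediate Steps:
((-207 - 209) + 402)*(-232) = (-416 + 402)*(-232) = -14*(-232) = 3248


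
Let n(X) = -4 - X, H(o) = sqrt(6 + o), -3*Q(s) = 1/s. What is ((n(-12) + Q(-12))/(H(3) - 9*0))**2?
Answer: 83521/11664 ≈ 7.1606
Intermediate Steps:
Q(s) = -1/(3*s)
((n(-12) + Q(-12))/(H(3) - 9*0))**2 = (((-4 - 1*(-12)) - 1/3/(-12))/(sqrt(6 + 3) - 9*0))**2 = (((-4 + 12) - 1/3*(-1/12))/(sqrt(9) + 0))**2 = ((8 + 1/36)/(3 + 0))**2 = ((289/36)/3)**2 = ((289/36)*(1/3))**2 = (289/108)**2 = 83521/11664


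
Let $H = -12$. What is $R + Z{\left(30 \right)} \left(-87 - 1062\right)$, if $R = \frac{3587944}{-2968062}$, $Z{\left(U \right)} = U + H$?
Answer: $- \frac{30694523114}{1484031} \approx -20683.0$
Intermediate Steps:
$Z{\left(U \right)} = -12 + U$ ($Z{\left(U \right)} = U - 12 = -12 + U$)
$R = - \frac{1793972}{1484031}$ ($R = 3587944 \left(- \frac{1}{2968062}\right) = - \frac{1793972}{1484031} \approx -1.2089$)
$R + Z{\left(30 \right)} \left(-87 - 1062\right) = - \frac{1793972}{1484031} + \left(-12 + 30\right) \left(-87 - 1062\right) = - \frac{1793972}{1484031} + 18 \left(-1149\right) = - \frac{1793972}{1484031} - 20682 = - \frac{30694523114}{1484031}$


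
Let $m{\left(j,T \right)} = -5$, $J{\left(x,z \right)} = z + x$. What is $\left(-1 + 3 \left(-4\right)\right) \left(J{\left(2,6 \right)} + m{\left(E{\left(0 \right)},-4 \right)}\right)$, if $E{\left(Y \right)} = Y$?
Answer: $-39$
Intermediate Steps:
$J{\left(x,z \right)} = x + z$
$\left(-1 + 3 \left(-4\right)\right) \left(J{\left(2,6 \right)} + m{\left(E{\left(0 \right)},-4 \right)}\right) = \left(-1 + 3 \left(-4\right)\right) \left(\left(2 + 6\right) - 5\right) = \left(-1 - 12\right) \left(8 - 5\right) = \left(-13\right) 3 = -39$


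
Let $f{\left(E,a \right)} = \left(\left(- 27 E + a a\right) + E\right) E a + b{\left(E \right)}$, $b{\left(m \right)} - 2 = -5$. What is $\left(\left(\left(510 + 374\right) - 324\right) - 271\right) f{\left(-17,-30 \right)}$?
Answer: $197796513$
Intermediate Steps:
$b{\left(m \right)} = -3$ ($b{\left(m \right)} = 2 - 5 = -3$)
$f{\left(E,a \right)} = -3 + E a \left(a^{2} - 26 E\right)$ ($f{\left(E,a \right)} = \left(\left(- 27 E + a a\right) + E\right) E a - 3 = \left(\left(- 27 E + a^{2}\right) + E\right) E a - 3 = \left(\left(a^{2} - 27 E\right) + E\right) E a - 3 = \left(a^{2} - 26 E\right) E a - 3 = E \left(a^{2} - 26 E\right) a - 3 = E a \left(a^{2} - 26 E\right) - 3 = -3 + E a \left(a^{2} - 26 E\right)$)
$\left(\left(\left(510 + 374\right) - 324\right) - 271\right) f{\left(-17,-30 \right)} = \left(\left(\left(510 + 374\right) - 324\right) - 271\right) \left(-3 - 17 \left(-30\right)^{3} - - 780 \left(-17\right)^{2}\right) = \left(\left(884 - 324\right) - 271\right) \left(-3 - -459000 - \left(-780\right) 289\right) = \left(560 - 271\right) \left(-3 + 459000 + 225420\right) = 289 \cdot 684417 = 197796513$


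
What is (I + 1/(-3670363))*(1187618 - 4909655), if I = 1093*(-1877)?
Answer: 28026840298511673828/3670363 ≈ 7.6360e+12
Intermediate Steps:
I = -2051561
(I + 1/(-3670363))*(1187618 - 4909655) = (-2051561 + 1/(-3670363))*(1187618 - 4909655) = (-2051561 - 1/3670363)*(-3722037) = -7529973586644/3670363*(-3722037) = 28026840298511673828/3670363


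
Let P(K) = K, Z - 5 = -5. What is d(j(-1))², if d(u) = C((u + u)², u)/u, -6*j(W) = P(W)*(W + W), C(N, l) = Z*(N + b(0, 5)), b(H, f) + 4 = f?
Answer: 0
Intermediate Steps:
b(H, f) = -4 + f
Z = 0 (Z = 5 - 5 = 0)
C(N, l) = 0 (C(N, l) = 0*(N + (-4 + 5)) = 0*(N + 1) = 0*(1 + N) = 0)
j(W) = -W²/3 (j(W) = -W*(W + W)/6 = -W*2*W/6 = -W²/3)
d(u) = 0 (d(u) = 0/u = 0)
d(j(-1))² = 0² = 0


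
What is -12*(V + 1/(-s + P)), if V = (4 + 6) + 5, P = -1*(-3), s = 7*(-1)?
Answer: -906/5 ≈ -181.20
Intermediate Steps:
s = -7
P = 3
V = 15 (V = 10 + 5 = 15)
-12*(V + 1/(-s + P)) = -12*(15 + 1/(-1*(-7) + 3)) = -12*(15 + 1/(7 + 3)) = -12*(15 + 1/10) = -12*(15 + ⅒) = -12*151/10 = -906/5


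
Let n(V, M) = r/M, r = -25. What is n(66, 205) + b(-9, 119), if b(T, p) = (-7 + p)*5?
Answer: 22955/41 ≈ 559.88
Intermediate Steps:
b(T, p) = -35 + 5*p
n(V, M) = -25/M
n(66, 205) + b(-9, 119) = -25/205 + (-35 + 5*119) = -25*1/205 + (-35 + 595) = -5/41 + 560 = 22955/41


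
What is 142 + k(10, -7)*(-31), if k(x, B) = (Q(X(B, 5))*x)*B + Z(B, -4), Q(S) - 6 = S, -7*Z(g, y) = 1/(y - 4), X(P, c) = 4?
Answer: 1223121/56 ≈ 21841.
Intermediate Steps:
Z(g, y) = -1/(7*(-4 + y)) (Z(g, y) = -1/(7*(y - 4)) = -1/(7*(-4 + y)))
Q(S) = 6 + S
k(x, B) = 1/56 + 10*B*x (k(x, B) = ((6 + 4)*x)*B - 1/(-28 + 7*(-4)) = (10*x)*B - 1/(-28 - 28) = 10*B*x - 1/(-56) = 10*B*x - 1*(-1/56) = 10*B*x + 1/56 = 1/56 + 10*B*x)
142 + k(10, -7)*(-31) = 142 + (1/56 + 10*(-7)*10)*(-31) = 142 + (1/56 - 700)*(-31) = 142 - 39199/56*(-31) = 142 + 1215169/56 = 1223121/56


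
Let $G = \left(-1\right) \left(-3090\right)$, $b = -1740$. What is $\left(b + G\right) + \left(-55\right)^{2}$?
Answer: $4375$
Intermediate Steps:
$G = 3090$
$\left(b + G\right) + \left(-55\right)^{2} = \left(-1740 + 3090\right) + \left(-55\right)^{2} = 1350 + 3025 = 4375$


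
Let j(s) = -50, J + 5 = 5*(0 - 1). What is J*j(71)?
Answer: 500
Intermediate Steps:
J = -10 (J = -5 + 5*(0 - 1) = -5 + 5*(-1) = -5 - 5 = -10)
J*j(71) = -10*(-50) = 500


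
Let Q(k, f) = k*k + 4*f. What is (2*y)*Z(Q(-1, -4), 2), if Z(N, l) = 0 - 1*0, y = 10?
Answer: 0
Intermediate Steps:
Q(k, f) = k² + 4*f
Z(N, l) = 0 (Z(N, l) = 0 + 0 = 0)
(2*y)*Z(Q(-1, -4), 2) = (2*10)*0 = 20*0 = 0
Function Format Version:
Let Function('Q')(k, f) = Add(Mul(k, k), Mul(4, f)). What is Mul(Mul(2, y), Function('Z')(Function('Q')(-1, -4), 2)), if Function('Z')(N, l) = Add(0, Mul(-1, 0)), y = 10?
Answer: 0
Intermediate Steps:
Function('Q')(k, f) = Add(Pow(k, 2), Mul(4, f))
Function('Z')(N, l) = 0 (Function('Z')(N, l) = Add(0, 0) = 0)
Mul(Mul(2, y), Function('Z')(Function('Q')(-1, -4), 2)) = Mul(Mul(2, 10), 0) = Mul(20, 0) = 0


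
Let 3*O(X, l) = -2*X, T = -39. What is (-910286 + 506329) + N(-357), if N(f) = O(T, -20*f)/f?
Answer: -144212675/357 ≈ -4.0396e+5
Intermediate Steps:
O(X, l) = -2*X/3 (O(X, l) = (-2*X)/3 = -2*X/3)
N(f) = 26/f (N(f) = (-⅔*(-39))/f = 26/f)
(-910286 + 506329) + N(-357) = (-910286 + 506329) + 26/(-357) = -403957 + 26*(-1/357) = -403957 - 26/357 = -144212675/357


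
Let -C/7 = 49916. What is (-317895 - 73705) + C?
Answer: -741012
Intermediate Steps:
C = -349412 (C = -7*49916 = -349412)
(-317895 - 73705) + C = (-317895 - 73705) - 349412 = -391600 - 349412 = -741012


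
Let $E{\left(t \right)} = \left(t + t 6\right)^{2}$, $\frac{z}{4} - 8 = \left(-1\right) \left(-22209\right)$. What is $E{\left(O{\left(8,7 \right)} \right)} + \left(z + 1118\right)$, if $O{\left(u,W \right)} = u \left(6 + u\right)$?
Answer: $704642$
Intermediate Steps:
$z = 88868$ ($z = 32 + 4 \left(\left(-1\right) \left(-22209\right)\right) = 32 + 4 \cdot 22209 = 32 + 88836 = 88868$)
$E{\left(t \right)} = 49 t^{2}$ ($E{\left(t \right)} = \left(t + 6 t\right)^{2} = \left(7 t\right)^{2} = 49 t^{2}$)
$E{\left(O{\left(8,7 \right)} \right)} + \left(z + 1118\right) = 49 \left(8 \left(6 + 8\right)\right)^{2} + \left(88868 + 1118\right) = 49 \left(8 \cdot 14\right)^{2} + 89986 = 49 \cdot 112^{2} + 89986 = 49 \cdot 12544 + 89986 = 614656 + 89986 = 704642$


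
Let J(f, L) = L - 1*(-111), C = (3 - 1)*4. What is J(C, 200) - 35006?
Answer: -34695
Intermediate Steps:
C = 8 (C = 2*4 = 8)
J(f, L) = 111 + L (J(f, L) = L + 111 = 111 + L)
J(C, 200) - 35006 = (111 + 200) - 35006 = 311 - 35006 = -34695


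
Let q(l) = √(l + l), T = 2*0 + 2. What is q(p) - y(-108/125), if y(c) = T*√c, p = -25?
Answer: I*(-12*√15 + 125*√2)/25 ≈ 5.212*I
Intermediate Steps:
T = 2 (T = 0 + 2 = 2)
q(l) = √2*√l (q(l) = √(2*l) = √2*√l)
y(c) = 2*√c
q(p) - y(-108/125) = √2*√(-25) - 2*√(-108/125) = √2*(5*I) - 2*√(-108*1/125) = 5*I*√2 - 2*√(-108/125) = 5*I*√2 - 2*6*I*√15/25 = 5*I*√2 - 12*I*√15/25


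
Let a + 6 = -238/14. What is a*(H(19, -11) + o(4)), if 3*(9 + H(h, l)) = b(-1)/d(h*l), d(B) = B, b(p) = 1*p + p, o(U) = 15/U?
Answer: 302657/2508 ≈ 120.68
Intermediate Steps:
b(p) = 2*p (b(p) = p + p = 2*p)
a = -23 (a = -6 - 238/14 = -6 - 238*1/14 = -6 - 17 = -23)
H(h, l) = -9 - 2/(3*h*l) (H(h, l) = -9 + ((2*(-1))/((h*l)))/3 = -9 + (-2/(h*l))/3 = -9 - 2/(3*h*l))
a*(H(19, -11) + o(4)) = -23*((-9 - ⅔/(19*(-11))) + 15/4) = -23*((-9 - ⅔*1/19*(-1/11)) + 15*(¼)) = -23*((-9 + 2/627) + 15/4) = -23*(-5641/627 + 15/4) = -23*(-13159/2508) = 302657/2508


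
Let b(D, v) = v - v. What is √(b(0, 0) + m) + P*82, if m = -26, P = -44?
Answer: -3608 + I*√26 ≈ -3608.0 + 5.099*I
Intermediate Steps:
b(D, v) = 0
√(b(0, 0) + m) + P*82 = √(0 - 26) - 44*82 = √(-26) - 3608 = I*√26 - 3608 = -3608 + I*√26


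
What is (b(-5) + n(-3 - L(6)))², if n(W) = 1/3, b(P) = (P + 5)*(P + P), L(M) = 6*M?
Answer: ⅑ ≈ 0.11111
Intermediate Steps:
b(P) = 2*P*(5 + P) (b(P) = (5 + P)*(2*P) = 2*P*(5 + P))
n(W) = ⅓
(b(-5) + n(-3 - L(6)))² = (2*(-5)*(5 - 5) + ⅓)² = (2*(-5)*0 + ⅓)² = (0 + ⅓)² = (⅓)² = ⅑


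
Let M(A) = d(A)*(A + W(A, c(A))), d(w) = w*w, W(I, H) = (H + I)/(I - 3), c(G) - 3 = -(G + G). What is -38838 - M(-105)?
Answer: 1129812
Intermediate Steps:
c(G) = 3 - 2*G (c(G) = 3 - (G + G) = 3 - 2*G)
W(I, H) = (H + I)/(-3 + I)
d(w) = w**2
M(A) = A**2*(A + (3 - A)/(-3 + A)) (M(A) = A**2*(A + ((3 - 2*A) + A)/(-3 + A)) = A**2*(A + (3 - A)/(-3 + A)))
-38838 - M(-105) = -38838 - (-105)**2*(-1 - 105) = -38838 - 11025*(-106) = -38838 - 1*(-1168650) = -38838 + 1168650 = 1129812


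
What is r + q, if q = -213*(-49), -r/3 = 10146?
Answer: -20001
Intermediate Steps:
r = -30438 (r = -3*10146 = -30438)
q = 10437
r + q = -30438 + 10437 = -20001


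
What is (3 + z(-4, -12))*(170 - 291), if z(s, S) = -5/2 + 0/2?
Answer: -121/2 ≈ -60.500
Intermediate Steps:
z(s, S) = -5/2 (z(s, S) = -5*1/2 + 0*(1/2) = -5/2 + 0 = -5/2)
(3 + z(-4, -12))*(170 - 291) = (3 - 5/2)*(170 - 291) = (1/2)*(-121) = -121/2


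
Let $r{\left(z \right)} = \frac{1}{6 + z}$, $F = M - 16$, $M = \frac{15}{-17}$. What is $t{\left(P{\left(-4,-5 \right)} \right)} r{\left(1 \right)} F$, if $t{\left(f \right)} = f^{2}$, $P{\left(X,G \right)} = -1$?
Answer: $- \frac{41}{17} \approx -2.4118$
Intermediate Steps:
$M = - \frac{15}{17}$ ($M = 15 \left(- \frac{1}{17}\right) = - \frac{15}{17} \approx -0.88235$)
$F = - \frac{287}{17}$ ($F = - \frac{15}{17} - 16 = - \frac{287}{17} \approx -16.882$)
$t{\left(P{\left(-4,-5 \right)} \right)} r{\left(1 \right)} F = \frac{\left(-1\right)^{2}}{6 + 1} \left(- \frac{287}{17}\right) = 1 \cdot \frac{1}{7} \left(- \frac{287}{17}\right) = \frac{1}{7} \left(- \frac{287}{17}\right) = - \frac{41}{17}$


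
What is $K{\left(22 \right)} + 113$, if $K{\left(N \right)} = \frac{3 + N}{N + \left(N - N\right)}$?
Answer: $\frac{2511}{22} \approx 114.14$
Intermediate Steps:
$K{\left(N \right)} = \frac{3 + N}{N}$ ($K{\left(N \right)} = \frac{3 + N}{N + 0} = \frac{3 + N}{N}$)
$K{\left(22 \right)} + 113 = \frac{3 + 22}{22} + 113 = \frac{1}{22} \cdot 25 + 113 = \frac{25}{22} + 113 = \frac{2511}{22}$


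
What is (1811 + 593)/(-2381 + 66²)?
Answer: 2404/1975 ≈ 1.2172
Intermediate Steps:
(1811 + 593)/(-2381 + 66²) = 2404/(-2381 + 4356) = 2404/1975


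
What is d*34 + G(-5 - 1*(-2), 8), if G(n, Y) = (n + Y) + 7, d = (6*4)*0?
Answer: 12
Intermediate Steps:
d = 0 (d = 24*0 = 0)
G(n, Y) = 7 + Y + n (G(n, Y) = (Y + n) + 7 = 7 + Y + n)
d*34 + G(-5 - 1*(-2), 8) = 0*34 + (7 + 8 + (-5 - 1*(-2))) = 0 + (7 + 8 + (-5 + 2)) = 0 + (7 + 8 - 3) = 0 + 12 = 12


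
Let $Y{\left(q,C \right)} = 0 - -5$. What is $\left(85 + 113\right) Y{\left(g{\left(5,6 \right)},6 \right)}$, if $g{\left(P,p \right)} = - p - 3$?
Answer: $990$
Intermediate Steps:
$g{\left(P,p \right)} = -3 - p$
$Y{\left(q,C \right)} = 5$ ($Y{\left(q,C \right)} = 0 + 5 = 5$)
$\left(85 + 113\right) Y{\left(g{\left(5,6 \right)},6 \right)} = \left(85 + 113\right) 5 = 198 \cdot 5 = 990$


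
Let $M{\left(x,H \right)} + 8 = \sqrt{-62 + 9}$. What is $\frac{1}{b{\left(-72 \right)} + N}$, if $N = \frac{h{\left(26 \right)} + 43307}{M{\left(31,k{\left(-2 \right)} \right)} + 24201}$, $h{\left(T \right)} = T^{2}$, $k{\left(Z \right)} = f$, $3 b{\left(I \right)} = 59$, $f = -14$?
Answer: $\frac{1397222925}{30018875869} + \frac{4887 i \sqrt{53}}{30018875869} \approx 0.046545 + 1.1852 \cdot 10^{-6} i$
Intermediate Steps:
$b{\left(I \right)} = \frac{59}{3}$ ($b{\left(I \right)} = \frac{1}{3} \cdot 59 = \frac{59}{3}$)
$k{\left(Z \right)} = -14$
$M{\left(x,H \right)} = -8 + i \sqrt{53}$ ($M{\left(x,H \right)} = -8 + \sqrt{-62 + 9} = -8 + \sqrt{-53} = -8 + i \sqrt{53}$)
$N = \frac{43983}{24193 + i \sqrt{53}}$ ($N = \frac{26^{2} + 43307}{\left(-8 + i \sqrt{53}\right) + 24201} = \frac{676 + 43307}{24193 + i \sqrt{53}} = \frac{43983}{24193 + i \sqrt{53}} \approx 1.818 - 0.00054707 i$)
$\frac{1}{b{\left(-72 \right)} + N} = \frac{1}{\frac{59}{3} + \left(\frac{13136799}{7225942} - \frac{543 i \sqrt{53}}{7225942}\right)} = \frac{1}{\frac{465740975}{21677826} - \frac{543 i \sqrt{53}}{7225942}}$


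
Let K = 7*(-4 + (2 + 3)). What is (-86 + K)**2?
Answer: 6241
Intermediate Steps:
K = 7 (K = 7*(-4 + 5) = 7*1 = 7)
(-86 + K)**2 = (-86 + 7)**2 = (-79)**2 = 6241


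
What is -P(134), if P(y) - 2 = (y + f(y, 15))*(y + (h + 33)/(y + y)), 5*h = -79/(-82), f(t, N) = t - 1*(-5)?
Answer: -4023565177/109880 ≈ -36618.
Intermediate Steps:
f(t, N) = 5 + t (f(t, N) = t + 5 = 5 + t)
h = 79/410 (h = (-79/(-82))/5 = (-79*(-1/82))/5 = (⅕)*(79/82) = 79/410 ≈ 0.19268)
P(y) = 2 + (5 + 2*y)*(y + 13609/(820*y)) (P(y) = 2 + (y + (5 + y))*(y + (79/410 + 33)/(y + y)) = 2 + (5 + 2*y)*(y + 13609/(410*((2*y)))) = 2 + (5 + 2*y)*(y + 13609*(1/(2*y))/410) = 2 + (5 + 2*y)*(y + 13609/(820*y)))
-P(134) = -(14429/410 + 2*134² + 5*134 + (13609/164)/134) = -(14429/410 + 2*17956 + 670 + (13609/164)*(1/134)) = -(14429/410 + 35912 + 670 + 13609/21976) = -1*4023565177/109880 = -4023565177/109880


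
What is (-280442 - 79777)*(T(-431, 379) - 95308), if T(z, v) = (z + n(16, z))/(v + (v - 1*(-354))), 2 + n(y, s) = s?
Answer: 4772152494480/139 ≈ 3.4332e+10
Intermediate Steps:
n(y, s) = -2 + s
T(z, v) = (-2 + 2*z)/(354 + 2*v) (T(z, v) = (z + (-2 + z))/(v + (v - 1*(-354))) = (-2 + 2*z)/(v + (v + 354)) = (-2 + 2*z)/(v + (354 + v)) = (-2 + 2*z)/(354 + 2*v))
(-280442 - 79777)*(T(-431, 379) - 95308) = (-280442 - 79777)*((-1 - 431)/(177 + 379) - 95308) = -360219*(-432/556 - 95308) = -360219*((1/556)*(-432) - 95308) = -360219*(-108/139 - 95308) = -360219*(-13247920/139) = 4772152494480/139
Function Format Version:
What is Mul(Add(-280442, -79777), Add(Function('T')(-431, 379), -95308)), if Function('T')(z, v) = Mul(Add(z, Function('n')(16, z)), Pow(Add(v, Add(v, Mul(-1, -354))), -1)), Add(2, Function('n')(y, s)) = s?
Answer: Rational(4772152494480, 139) ≈ 3.4332e+10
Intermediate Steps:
Function('n')(y, s) = Add(-2, s)
Function('T')(z, v) = Mul(Pow(Add(354, Mul(2, v)), -1), Add(-2, Mul(2, z))) (Function('T')(z, v) = Mul(Add(z, Add(-2, z)), Pow(Add(v, Add(v, Mul(-1, -354))), -1)) = Mul(Add(-2, Mul(2, z)), Pow(Add(v, Add(v, 354)), -1)) = Mul(Add(-2, Mul(2, z)), Pow(Add(v, Add(354, v)), -1)) = Mul(Add(-2, Mul(2, z)), Pow(Add(354, Mul(2, v)), -1)) = Mul(Pow(Add(354, Mul(2, v)), -1), Add(-2, Mul(2, z))))
Mul(Add(-280442, -79777), Add(Function('T')(-431, 379), -95308)) = Mul(Add(-280442, -79777), Add(Mul(Pow(Add(177, 379), -1), Add(-1, -431)), -95308)) = Mul(-360219, Add(Mul(Pow(556, -1), -432), -95308)) = Mul(-360219, Add(Mul(Rational(1, 556), -432), -95308)) = Mul(-360219, Add(Rational(-108, 139), -95308)) = Mul(-360219, Rational(-13247920, 139)) = Rational(4772152494480, 139)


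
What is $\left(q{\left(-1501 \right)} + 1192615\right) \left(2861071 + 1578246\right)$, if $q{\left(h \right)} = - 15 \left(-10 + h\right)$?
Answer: $5395013163760$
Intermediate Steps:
$q{\left(h \right)} = 150 - 15 h$
$\left(q{\left(-1501 \right)} + 1192615\right) \left(2861071 + 1578246\right) = \left(\left(150 - -22515\right) + 1192615\right) \left(2861071 + 1578246\right) = \left(\left(150 + 22515\right) + 1192615\right) 4439317 = \left(22665 + 1192615\right) 4439317 = 1215280 \cdot 4439317 = 5395013163760$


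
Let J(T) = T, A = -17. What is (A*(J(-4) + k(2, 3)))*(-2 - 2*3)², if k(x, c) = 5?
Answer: -1088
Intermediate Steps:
(A*(J(-4) + k(2, 3)))*(-2 - 2*3)² = (-17*(-4 + 5))*(-2 - 2*3)² = (-17*1)*(-2 - 6)² = -17*(-8)² = -17*64 = -1088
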